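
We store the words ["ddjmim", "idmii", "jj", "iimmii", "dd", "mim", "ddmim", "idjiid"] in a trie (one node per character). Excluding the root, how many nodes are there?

28

Trie structure (* marks end of a word):
(root)
├─ d
│  └─ d *
│     ├─ j
│     │  └─ m
│     │     └─ i
│     │        └─ m *
│     └─ m
│        └─ i
│           └─ m *
├─ i
│  ├─ d
│  │  ├─ j
│  │  │  └─ i
│  │  │     └─ i
│  │  │        └─ d *
│  │  └─ m
│  │     └─ i
│  │        └─ i *
│  └─ i
│     └─ m
│        └─ m
│           └─ i
│              └─ i *
├─ j
│  └─ j *
└─ m
   └─ i
      └─ m *
Counting every labelled node above: 28.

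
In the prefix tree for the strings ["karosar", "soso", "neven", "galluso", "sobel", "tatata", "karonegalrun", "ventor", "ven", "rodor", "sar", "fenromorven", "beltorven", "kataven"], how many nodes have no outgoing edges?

Leaves are exactly the stored words that no other stored word extends.
Those words: "beltorven", "fenromorven", "galluso", "karonegalrun", "karosar", "kataven", "neven", "rodor", "sar", "sobel", "soso", "tatata", "ventor"
Leaf count: 13

13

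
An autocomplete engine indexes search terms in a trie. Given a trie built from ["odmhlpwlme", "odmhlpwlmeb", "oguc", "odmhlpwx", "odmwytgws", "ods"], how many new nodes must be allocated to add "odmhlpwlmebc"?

1

"odmhlpwlmeb" is already a path in the trie; the remaining "c" must be added.
Each of the 1 remaining characters creates one node.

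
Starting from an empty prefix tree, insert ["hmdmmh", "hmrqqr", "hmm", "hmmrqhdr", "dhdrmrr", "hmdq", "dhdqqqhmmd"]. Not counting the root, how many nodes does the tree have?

31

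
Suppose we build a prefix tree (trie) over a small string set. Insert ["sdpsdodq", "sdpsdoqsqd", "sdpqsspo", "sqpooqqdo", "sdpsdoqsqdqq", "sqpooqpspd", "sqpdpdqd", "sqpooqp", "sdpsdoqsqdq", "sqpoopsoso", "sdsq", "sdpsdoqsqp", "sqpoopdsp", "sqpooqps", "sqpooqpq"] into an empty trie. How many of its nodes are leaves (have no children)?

Leaves are exactly the stored words that no other stored word extends.
Those words: "sdpqsspo", "sdpsdodq", "sdpsdoqsqdqq", "sdpsdoqsqp", "sdsq", "sqpdpdqd", "sqpoopdsp", "sqpoopsoso", "sqpooqpq", "sqpooqpspd", "sqpooqqdo"
Leaf count: 11

11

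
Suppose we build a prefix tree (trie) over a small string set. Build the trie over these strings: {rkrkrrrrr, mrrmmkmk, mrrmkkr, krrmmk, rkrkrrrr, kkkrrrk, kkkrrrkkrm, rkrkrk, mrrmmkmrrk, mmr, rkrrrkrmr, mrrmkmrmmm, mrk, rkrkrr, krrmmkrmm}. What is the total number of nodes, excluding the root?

56

For each word, the new-node count is its length minus the longest prefix already in the trie:
  "rkrkrrrrr" → 9 new (r, k, r, k, r, r, r, r, r)
  "mrrmmkmk" → 8 new (m, r, r, m, m, k, m, k)
  "mrrmkkr" → prefix "mrrm" already present; 3 new (k, k, r)
  "krrmmk" → 6 new (k, r, r, m, m, k)
  "rkrkrrrr" → prefix "rkrkrrrr" already present; 0 new (none)
  "kkkrrrk" → prefix "k" already present; 6 new (k, k, r, r, r, k)
  "kkkrrrkkrm" → prefix "kkkrrrk" already present; 3 new (k, r, m)
  "rkrkrk" → prefix "rkrkr" already present; 1 new (k)
  "mrrmmkmrrk" → prefix "mrrmmkm" already present; 3 new (r, r, k)
  "mmr" → prefix "m" already present; 2 new (m, r)
  "rkrrrkrmr" → prefix "rkr" already present; 6 new (r, r, k, r, m, r)
  "mrrmkmrmmm" → prefix "mrrmk" already present; 5 new (m, r, m, m, m)
  "mrk" → prefix "mr" already present; 1 new (k)
  "rkrkrr" → prefix "rkrkrr" already present; 0 new (none)
  "krrmmkrmm" → prefix "krrmmk" already present; 3 new (r, m, m)
Total nodes = 9 + 8 + 3 + 6 + 0 + 6 + 3 + 1 + 3 + 2 + 6 + 5 + 1 + 0 + 3 = 56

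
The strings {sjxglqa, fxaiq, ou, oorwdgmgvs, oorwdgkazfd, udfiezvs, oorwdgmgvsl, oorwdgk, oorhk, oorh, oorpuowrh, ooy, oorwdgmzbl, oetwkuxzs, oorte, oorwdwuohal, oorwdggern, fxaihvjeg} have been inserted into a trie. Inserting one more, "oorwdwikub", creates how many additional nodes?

"oorwdw" is already a path in the trie; the remaining "ikub" must be added.
So 10 − 6 = 4 new nodes.

4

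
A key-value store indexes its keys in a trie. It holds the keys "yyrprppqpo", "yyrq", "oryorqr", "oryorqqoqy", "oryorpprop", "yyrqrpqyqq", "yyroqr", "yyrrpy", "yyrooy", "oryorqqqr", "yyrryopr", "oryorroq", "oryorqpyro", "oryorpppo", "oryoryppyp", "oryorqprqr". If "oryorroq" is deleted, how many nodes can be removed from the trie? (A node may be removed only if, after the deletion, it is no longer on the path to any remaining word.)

3

After clearing the end-marker at "oryorroq", prune upward until reaching a node still needed by another word.
The suffix "roq" (3 nodes) is used only by "oryorroq"; the node for "oryor" still has the child "q", so pruning stops there.
Nodes removed: 3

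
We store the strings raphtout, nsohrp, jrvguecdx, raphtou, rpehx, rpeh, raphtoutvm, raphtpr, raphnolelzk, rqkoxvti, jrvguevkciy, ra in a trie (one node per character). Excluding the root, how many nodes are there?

For each word, the new-node count is its length minus the longest prefix already in the trie:
  "raphtout" → 8 new (r, a, p, h, t, o, u, t)
  "nsohrp" → 6 new (n, s, o, h, r, p)
  "jrvguecdx" → 9 new (j, r, v, g, u, e, c, d, x)
  "raphtou" → prefix "raphtou" already present; 0 new (none)
  "rpehx" → prefix "r" already present; 4 new (p, e, h, x)
  "rpeh" → prefix "rpeh" already present; 0 new (none)
  "raphtoutvm" → prefix "raphtout" already present; 2 new (v, m)
  "raphtpr" → prefix "rapht" already present; 2 new (p, r)
  "raphnolelzk" → prefix "raph" already present; 7 new (n, o, l, e, l, z, k)
  "rqkoxvti" → prefix "r" already present; 7 new (q, k, o, x, v, t, i)
  "jrvguevkciy" → prefix "jrvgue" already present; 5 new (v, k, c, i, y)
  "ra" → prefix "ra" already present; 0 new (none)
Total nodes = 8 + 6 + 9 + 0 + 4 + 0 + 2 + 2 + 7 + 7 + 5 + 0 = 50

50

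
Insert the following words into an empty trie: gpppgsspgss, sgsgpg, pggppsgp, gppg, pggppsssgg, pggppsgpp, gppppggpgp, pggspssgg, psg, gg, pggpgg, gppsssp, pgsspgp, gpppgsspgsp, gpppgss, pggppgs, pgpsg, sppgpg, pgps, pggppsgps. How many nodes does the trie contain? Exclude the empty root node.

For each word, the new-node count is its length minus the longest prefix already in the trie:
  "gpppgsspgss" → 11 new (g, p, p, p, g, s, s, p, g, s, s)
  "sgsgpg" → 6 new (s, g, s, g, p, g)
  "pggppsgp" → 8 new (p, g, g, p, p, s, g, p)
  "gppg" → prefix "gpp" already present; 1 new (g)
  "pggppsssgg" → prefix "pggpps" already present; 4 new (s, s, g, g)
  "pggppsgpp" → prefix "pggppsgp" already present; 1 new (p)
  "gppppggpgp" → prefix "gppp" already present; 6 new (p, g, g, p, g, p)
  "pggspssgg" → prefix "pgg" already present; 6 new (s, p, s, s, g, g)
  "psg" → prefix "p" already present; 2 new (s, g)
  "gg" → prefix "g" already present; 1 new (g)
  "pggpgg" → prefix "pggp" already present; 2 new (g, g)
  "gppsssp" → prefix "gpp" already present; 4 new (s, s, s, p)
  "pgsspgp" → prefix "pg" already present; 5 new (s, s, p, g, p)
  "gpppgsspgsp" → prefix "gpppgsspgs" already present; 1 new (p)
  "gpppgss" → prefix "gpppgss" already present; 0 new (none)
  "pggppgs" → prefix "pggpp" already present; 2 new (g, s)
  "pgpsg" → prefix "pg" already present; 3 new (p, s, g)
  "sppgpg" → prefix "s" already present; 5 new (p, p, g, p, g)
  "pgps" → prefix "pgps" already present; 0 new (none)
  "pggppsgps" → prefix "pggppsgp" already present; 1 new (s)
Total nodes = 11 + 6 + 8 + 1 + 4 + 1 + 6 + 6 + 2 + 1 + 2 + 4 + 5 + 1 + 0 + 2 + 3 + 5 + 0 + 1 = 69

69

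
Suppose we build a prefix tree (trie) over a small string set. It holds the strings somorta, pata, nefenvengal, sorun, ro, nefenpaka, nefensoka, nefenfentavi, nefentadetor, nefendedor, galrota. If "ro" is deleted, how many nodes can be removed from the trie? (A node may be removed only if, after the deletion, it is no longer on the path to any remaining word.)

A node on "ro"'s path can go only if nothing else ends at it or branches off below it.
No other word shares any prefix with "ro", so all 2 of its nodes go.
Nodes removed: 2

2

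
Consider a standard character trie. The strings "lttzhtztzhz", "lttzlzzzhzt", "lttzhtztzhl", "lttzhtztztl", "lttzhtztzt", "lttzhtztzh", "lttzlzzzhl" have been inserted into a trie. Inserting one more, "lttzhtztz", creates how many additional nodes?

0

"lttzhtztz" is already a full path in the trie; only an end-marker is added.
No new nodes are needed: 0.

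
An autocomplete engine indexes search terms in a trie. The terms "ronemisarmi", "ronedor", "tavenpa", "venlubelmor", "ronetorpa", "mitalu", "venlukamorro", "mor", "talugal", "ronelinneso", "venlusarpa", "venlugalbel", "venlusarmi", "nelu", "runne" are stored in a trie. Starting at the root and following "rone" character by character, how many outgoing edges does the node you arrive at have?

4

Follow the path "rone" to its node, then look at its outgoing edges.
Distinct next characters after "rone": d, l, m, t.
That node has 4 child edges.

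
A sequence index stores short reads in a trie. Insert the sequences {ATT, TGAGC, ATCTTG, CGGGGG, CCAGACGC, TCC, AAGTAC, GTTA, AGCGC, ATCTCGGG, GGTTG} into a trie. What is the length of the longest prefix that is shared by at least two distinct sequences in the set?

Look for the deepest trie node that still has at least two words in its subtree.
"ATCTCGGG" and "ATCTTG" agree on "ATCT" (4 characters) before diverging; nothing deeper is shared.
Longest shared-prefix length: 4

4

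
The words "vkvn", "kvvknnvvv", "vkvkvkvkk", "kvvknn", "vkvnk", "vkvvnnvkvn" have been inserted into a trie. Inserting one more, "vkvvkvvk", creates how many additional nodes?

4

The longest prefix of "vkvvkvvk" already in the trie is "vkvv" (length 4).
New nodes needed: |"vkvvkvvk"| − 4 = 8 − 4 = 4.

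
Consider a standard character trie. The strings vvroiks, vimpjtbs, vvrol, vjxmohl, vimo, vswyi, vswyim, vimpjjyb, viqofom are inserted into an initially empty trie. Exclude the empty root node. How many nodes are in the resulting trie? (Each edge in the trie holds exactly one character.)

35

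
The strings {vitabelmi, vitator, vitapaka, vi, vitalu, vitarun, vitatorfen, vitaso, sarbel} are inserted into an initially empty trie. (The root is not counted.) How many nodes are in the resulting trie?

Count nodes per top-level branch (shared prefixes stored once):
  's'-branch (sarbel): 6 nodes
  'v'-branch (vi, vitabelmi, vitalu, vitapaka, vitarun, vitaso, vitator, vitatorfen): 26 nodes
Sum: 32

32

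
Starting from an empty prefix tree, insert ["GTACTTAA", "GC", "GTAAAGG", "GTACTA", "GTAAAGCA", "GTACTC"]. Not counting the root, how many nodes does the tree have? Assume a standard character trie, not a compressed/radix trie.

Trace insertions, counting only characters that open a new branch:
  "GTACTTAA" → 8 new (G, T, A, C, T, T, A, A)
  "GC" → prefix "G" already present; 1 new (C)
  "GTAAAGG" → prefix "GTA" already present; 4 new (A, A, G, G)
  "GTACTA" → prefix "GTACT" already present; 1 new (A)
  "GTAAAGCA" → prefix "GTAAAG" already present; 2 new (C, A)
  "GTACTC" → prefix "GTACT" already present; 1 new (C)
Total nodes = 8 + 1 + 4 + 1 + 2 + 1 = 17

17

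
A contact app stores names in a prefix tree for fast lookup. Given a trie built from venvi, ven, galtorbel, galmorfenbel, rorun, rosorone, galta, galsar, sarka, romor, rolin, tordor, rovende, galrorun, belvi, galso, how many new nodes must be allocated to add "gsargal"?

6

"g" is already a path in the trie; the remaining "sargal" must be added.
Each of the 6 remaining characters creates one node.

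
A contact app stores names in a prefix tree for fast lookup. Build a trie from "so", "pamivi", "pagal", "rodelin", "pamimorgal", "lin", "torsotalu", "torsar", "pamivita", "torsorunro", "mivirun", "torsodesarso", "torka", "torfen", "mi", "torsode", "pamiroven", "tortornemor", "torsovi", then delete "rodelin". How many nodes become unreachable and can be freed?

Walk "rodelin" from the leaf back toward the root, removing each node that no remaining word uses.
No other word shares any prefix with "rodelin", so all 7 of its nodes go.
Nodes removed: 7

7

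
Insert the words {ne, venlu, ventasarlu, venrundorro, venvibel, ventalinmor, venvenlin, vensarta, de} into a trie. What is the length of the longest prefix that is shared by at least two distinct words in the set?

Look for the deepest trie node that still has at least two words in its subtree.
"ventalinmor" and "ventasarlu" agree on "venta" (5 characters) before diverging; nothing deeper is shared.
Longest shared-prefix length: 5

5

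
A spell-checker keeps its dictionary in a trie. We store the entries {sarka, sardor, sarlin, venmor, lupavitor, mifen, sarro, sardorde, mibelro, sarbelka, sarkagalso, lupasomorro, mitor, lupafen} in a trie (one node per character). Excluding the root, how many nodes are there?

Insert word by word; a character creates a node only if that edge doesn't already exist:
  "sarka" → 5 new (s, a, r, k, a)
  "sardor" → prefix "sar" already present; 3 new (d, o, r)
  "sarlin" → prefix "sar" already present; 3 new (l, i, n)
  "venmor" → 6 new (v, e, n, m, o, r)
  "lupavitor" → 9 new (l, u, p, a, v, i, t, o, r)
  "mifen" → 5 new (m, i, f, e, n)
  "sarro" → prefix "sar" already present; 2 new (r, o)
  "sardorde" → prefix "sardor" already present; 2 new (d, e)
  "mibelro" → prefix "mi" already present; 5 new (b, e, l, r, o)
  "sarbelka" → prefix "sar" already present; 5 new (b, e, l, k, a)
  "sarkagalso" → prefix "sarka" already present; 5 new (g, a, l, s, o)
  "lupasomorro" → prefix "lupa" already present; 7 new (s, o, m, o, r, r, o)
  "mitor" → prefix "mi" already present; 3 new (t, o, r)
  "lupafen" → prefix "lupa" already present; 3 new (f, e, n)
Total nodes = 5 + 3 + 3 + 6 + 9 + 5 + 2 + 2 + 5 + 5 + 5 + 7 + 3 + 3 = 63

63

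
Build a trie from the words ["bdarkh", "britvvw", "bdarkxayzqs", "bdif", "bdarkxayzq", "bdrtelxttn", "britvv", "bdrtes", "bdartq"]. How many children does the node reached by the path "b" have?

The children of the "b" node are the distinct next characters among strings starting with "b".
Distinct next characters after "b": d, r.
That node has 2 child edges.

2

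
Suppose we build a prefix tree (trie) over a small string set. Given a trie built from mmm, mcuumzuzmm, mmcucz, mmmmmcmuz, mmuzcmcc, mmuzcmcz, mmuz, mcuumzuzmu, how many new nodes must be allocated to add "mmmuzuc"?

4

The longest prefix of "mmmuzuc" already in the trie is "mmm" (length 3).
So 7 − 3 = 4 new nodes.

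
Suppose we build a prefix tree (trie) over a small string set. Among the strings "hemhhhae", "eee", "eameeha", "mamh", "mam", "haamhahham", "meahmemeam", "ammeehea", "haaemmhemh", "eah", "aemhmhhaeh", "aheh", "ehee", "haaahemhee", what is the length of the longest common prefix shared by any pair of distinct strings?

Look for the deepest trie node that still has at least two words in its subtree.
"haaahemhee" and "haaemmhemh" agree on "haa" (3 characters) before diverging; nothing deeper is shared.
Longest shared-prefix length: 3

3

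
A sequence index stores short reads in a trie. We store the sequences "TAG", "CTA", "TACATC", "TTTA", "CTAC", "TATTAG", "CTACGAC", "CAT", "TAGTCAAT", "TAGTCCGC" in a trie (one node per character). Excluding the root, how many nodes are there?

Trie structure (* marks end of a word):
(root)
├─ C
│  ├─ A
│  │  └─ T *
│  └─ T
│     └─ A *
│        └─ C *
│           └─ G
│              └─ A
│                 └─ C *
└─ T
   ├─ A
   │  ├─ C
   │  │  └─ A
   │  │     └─ T
   │  │        └─ C *
   │  ├─ G *
   │  │  └─ T
   │  │     └─ C
   │  │        ├─ A
   │  │        │  └─ A
   │  │        │     └─ T *
   │  │        └─ C
   │  │           └─ G
   │  │              └─ C *
   │  └─ T
   │     └─ T
   │        └─ A
   │           └─ G *
   └─ T
      └─ T
         └─ A *
Counting every labelled node above: 31.

31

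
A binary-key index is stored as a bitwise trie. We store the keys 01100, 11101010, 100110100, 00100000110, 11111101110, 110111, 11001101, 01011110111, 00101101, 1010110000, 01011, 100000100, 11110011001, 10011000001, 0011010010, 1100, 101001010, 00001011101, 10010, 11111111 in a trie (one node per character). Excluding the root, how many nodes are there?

Count nodes per top-level branch (shared prefixes stored once):
  '0'-branch (00001011101, 00100000110, 00101101, 0011010010, 01011, 01011110111, 01100): 44 nodes
  '1'-branch (100000100, 10010, 10011000001, 100110100, 101001010, 1010110000, 1100, 11001101, 110111, 11101010, 11110011001, 11111101110, 11111111): 67 nodes
Sum: 111

111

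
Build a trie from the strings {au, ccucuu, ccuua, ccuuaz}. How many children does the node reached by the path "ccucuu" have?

Follow the path "ccucuu" to its node, then look at its outgoing edges.
No stored string extends past "ccucuu".
That node has 0 child edges.

0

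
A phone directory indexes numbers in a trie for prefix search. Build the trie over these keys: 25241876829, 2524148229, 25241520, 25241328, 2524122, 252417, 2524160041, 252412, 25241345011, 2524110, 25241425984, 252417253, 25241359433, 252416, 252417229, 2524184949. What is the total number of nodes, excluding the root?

56

Count nodes per top-level branch (shared prefixes stored once):
  '2'-branch (2524110, 252412, 2524122, 25241328, 25241345011, 25241359433, 25241425984, 2524148229, 25241520, 252416, 2524160041, 252417, 252417229, 252417253, 2524184949, 25241876829): 56 nodes
Sum: 56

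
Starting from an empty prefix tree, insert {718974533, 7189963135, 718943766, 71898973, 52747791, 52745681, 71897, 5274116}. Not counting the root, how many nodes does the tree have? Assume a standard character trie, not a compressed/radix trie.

Insert word by word; a character creates a node only if that edge doesn't already exist:
  "718974533" → 9 new (7, 1, 8, 9, 7, 4, 5, 3, 3)
  "7189963135" → prefix "7189" already present; 6 new (9, 6, 3, 1, 3, 5)
  "718943766" → prefix "7189" already present; 5 new (4, 3, 7, 6, 6)
  "71898973" → prefix "7189" already present; 4 new (8, 9, 7, 3)
  "52747791" → 8 new (5, 2, 7, 4, 7, 7, 9, 1)
  "52745681" → prefix "5274" already present; 4 new (5, 6, 8, 1)
  "71897" → prefix "71897" already present; 0 new (none)
  "5274116" → prefix "5274" already present; 3 new (1, 1, 6)
Total nodes = 9 + 6 + 5 + 4 + 8 + 4 + 0 + 3 = 39

39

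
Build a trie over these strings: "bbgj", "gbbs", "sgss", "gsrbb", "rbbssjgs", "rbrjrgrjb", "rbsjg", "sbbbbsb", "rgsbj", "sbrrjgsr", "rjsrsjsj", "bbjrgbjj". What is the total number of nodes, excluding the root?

Trace insertions, counting only characters that open a new branch:
  "bbgj" → 4 new (b, b, g, j)
  "gbbs" → 4 new (g, b, b, s)
  "sgss" → 4 new (s, g, s, s)
  "gsrbb" → prefix "g" already present; 4 new (s, r, b, b)
  "rbbssjgs" → 8 new (r, b, b, s, s, j, g, s)
  "rbrjrgrjb" → prefix "rb" already present; 7 new (r, j, r, g, r, j, b)
  "rbsjg" → prefix "rb" already present; 3 new (s, j, g)
  "sbbbbsb" → prefix "s" already present; 6 new (b, b, b, b, s, b)
  "rgsbj" → prefix "r" already present; 4 new (g, s, b, j)
  "sbrrjgsr" → prefix "sb" already present; 6 new (r, r, j, g, s, r)
  "rjsrsjsj" → prefix "r" already present; 7 new (j, s, r, s, j, s, j)
  "bbjrgbjj" → prefix "bb" already present; 6 new (j, r, g, b, j, j)
Total nodes = 4 + 4 + 4 + 4 + 8 + 7 + 3 + 6 + 4 + 6 + 7 + 6 = 63

63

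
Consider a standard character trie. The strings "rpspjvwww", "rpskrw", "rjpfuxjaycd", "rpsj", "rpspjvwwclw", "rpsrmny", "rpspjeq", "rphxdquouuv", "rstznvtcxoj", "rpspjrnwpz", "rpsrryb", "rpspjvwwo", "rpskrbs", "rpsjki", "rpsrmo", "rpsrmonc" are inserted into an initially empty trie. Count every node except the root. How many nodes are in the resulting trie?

67

For each word, the new-node count is its length minus the longest prefix already in the trie:
  "rpspjvwww" → 9 new (r, p, s, p, j, v, w, w, w)
  "rpskrw" → prefix "rps" already present; 3 new (k, r, w)
  "rjpfuxjaycd" → prefix "r" already present; 10 new (j, p, f, u, x, j, a, y, c, d)
  "rpsj" → prefix "rps" already present; 1 new (j)
  "rpspjvwwclw" → prefix "rpspjvww" already present; 3 new (c, l, w)
  "rpsrmny" → prefix "rps" already present; 4 new (r, m, n, y)
  "rpspjeq" → prefix "rpspj" already present; 2 new (e, q)
  "rphxdquouuv" → prefix "rp" already present; 9 new (h, x, d, q, u, o, u, u, v)
  "rstznvtcxoj" → prefix "r" already present; 10 new (s, t, z, n, v, t, c, x, o, j)
  "rpspjrnwpz" → prefix "rpspj" already present; 5 new (r, n, w, p, z)
  "rpsrryb" → prefix "rpsr" already present; 3 new (r, y, b)
  "rpspjvwwo" → prefix "rpspjvww" already present; 1 new (o)
  "rpskrbs" → prefix "rpskr" already present; 2 new (b, s)
  "rpsjki" → prefix "rpsj" already present; 2 new (k, i)
  "rpsrmo" → prefix "rpsrm" already present; 1 new (o)
  "rpsrmonc" → prefix "rpsrmo" already present; 2 new (n, c)
Total nodes = 9 + 3 + 10 + 1 + 3 + 4 + 2 + 9 + 10 + 5 + 3 + 1 + 2 + 2 + 1 + 2 = 67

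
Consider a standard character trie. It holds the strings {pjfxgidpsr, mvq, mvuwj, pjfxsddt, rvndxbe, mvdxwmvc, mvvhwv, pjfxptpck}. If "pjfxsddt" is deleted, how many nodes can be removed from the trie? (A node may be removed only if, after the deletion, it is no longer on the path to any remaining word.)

4

A node on "pjfxsddt"'s path can go only if nothing else ends at it or branches off below it.
The suffix "sddt" (4 nodes) is used only by "pjfxsddt"; the node for "pjfx" still has the child "g", so pruning stops there.
Nodes removed: 4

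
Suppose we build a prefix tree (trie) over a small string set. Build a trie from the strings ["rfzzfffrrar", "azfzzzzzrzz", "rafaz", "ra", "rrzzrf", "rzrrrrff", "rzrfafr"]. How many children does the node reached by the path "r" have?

Follow the path "r" to its node, then look at its outgoing edges.
Characters that immediately follow "r" among the stored strings: {a, f, r, z}.
That node has 4 child edges.

4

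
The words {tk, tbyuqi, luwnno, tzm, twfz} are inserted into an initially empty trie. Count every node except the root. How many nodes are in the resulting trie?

18

Count nodes per top-level branch (shared prefixes stored once):
  'l'-branch (luwnno): 6 nodes
  't'-branch (tbyuqi, tk, twfz, tzm): 12 nodes
Sum: 18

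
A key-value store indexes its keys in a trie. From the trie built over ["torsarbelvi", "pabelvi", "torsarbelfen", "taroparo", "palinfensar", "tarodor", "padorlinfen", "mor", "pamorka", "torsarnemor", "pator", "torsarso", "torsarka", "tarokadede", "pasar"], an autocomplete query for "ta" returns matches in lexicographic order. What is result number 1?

tarodor

DFS of the "ta" subtree visits, in order: "tarodor", "tarokadede", "taroparo"
Position 1: tarodor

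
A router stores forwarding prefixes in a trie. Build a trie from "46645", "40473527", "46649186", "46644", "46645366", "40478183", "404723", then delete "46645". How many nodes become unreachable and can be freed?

0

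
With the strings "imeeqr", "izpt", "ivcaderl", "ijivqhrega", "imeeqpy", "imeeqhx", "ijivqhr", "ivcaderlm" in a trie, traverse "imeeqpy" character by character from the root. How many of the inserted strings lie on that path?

Traverse "imeeqpy" character by character; count nodes along the way that are marked as word ends.
Prefixes of the query that are stored words: "imeeqpy"
Count: 1

1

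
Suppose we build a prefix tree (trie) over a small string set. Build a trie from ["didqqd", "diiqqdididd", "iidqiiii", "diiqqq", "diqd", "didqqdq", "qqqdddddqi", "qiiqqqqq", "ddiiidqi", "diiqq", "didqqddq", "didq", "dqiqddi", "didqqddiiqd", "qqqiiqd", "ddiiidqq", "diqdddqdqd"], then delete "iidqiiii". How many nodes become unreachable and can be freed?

8

A node on "iidqiiii"'s path can go only if nothing else ends at it or branches off below it.
No other word shares any prefix with "iidqiiii", so all 8 of its nodes go.
Nodes removed: 8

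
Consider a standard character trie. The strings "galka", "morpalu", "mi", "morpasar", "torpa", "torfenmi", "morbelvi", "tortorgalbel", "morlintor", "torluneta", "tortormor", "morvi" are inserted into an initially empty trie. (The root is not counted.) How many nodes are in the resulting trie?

57

Insert word by word; a character creates a node only if that edge doesn't already exist:
  "galka" → 5 new (g, a, l, k, a)
  "morpalu" → 7 new (m, o, r, p, a, l, u)
  "mi" → prefix "m" already present; 1 new (i)
  "morpasar" → prefix "morpa" already present; 3 new (s, a, r)
  "torpa" → 5 new (t, o, r, p, a)
  "torfenmi" → prefix "tor" already present; 5 new (f, e, n, m, i)
  "morbelvi" → prefix "mor" already present; 5 new (b, e, l, v, i)
  "tortorgalbel" → prefix "tor" already present; 9 new (t, o, r, g, a, l, b, e, l)
  "morlintor" → prefix "mor" already present; 6 new (l, i, n, t, o, r)
  "torluneta" → prefix "tor" already present; 6 new (l, u, n, e, t, a)
  "tortormor" → prefix "tortor" already present; 3 new (m, o, r)
  "morvi" → prefix "mor" already present; 2 new (v, i)
Total nodes = 5 + 7 + 1 + 3 + 5 + 5 + 5 + 9 + 6 + 6 + 3 + 2 = 57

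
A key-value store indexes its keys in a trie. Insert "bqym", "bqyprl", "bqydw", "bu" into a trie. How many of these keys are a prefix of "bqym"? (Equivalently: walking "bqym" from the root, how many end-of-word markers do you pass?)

Walk "bqym" from the root; an end-of-word marker is hit whenever a stored word is a prefix of "bqym".
Prefixes of the query that are stored words: "bqym"
Count: 1

1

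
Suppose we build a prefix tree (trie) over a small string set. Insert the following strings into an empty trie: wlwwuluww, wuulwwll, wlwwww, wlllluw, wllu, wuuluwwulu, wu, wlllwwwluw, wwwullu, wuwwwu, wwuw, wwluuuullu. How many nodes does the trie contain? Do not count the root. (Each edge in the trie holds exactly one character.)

56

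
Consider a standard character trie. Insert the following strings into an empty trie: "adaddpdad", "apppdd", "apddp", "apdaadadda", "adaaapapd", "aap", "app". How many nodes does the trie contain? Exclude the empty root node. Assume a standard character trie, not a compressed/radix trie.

32

Trace insertions, counting only characters that open a new branch:
  "adaddpdad" → 9 new (a, d, a, d, d, p, d, a, d)
  "apppdd" → prefix "a" already present; 5 new (p, p, p, d, d)
  "apddp" → prefix "ap" already present; 3 new (d, d, p)
  "apdaadadda" → prefix "apd" already present; 7 new (a, a, d, a, d, d, a)
  "adaaapapd" → prefix "ada" already present; 6 new (a, a, p, a, p, d)
  "aap" → prefix "a" already present; 2 new (a, p)
  "app" → prefix "app" already present; 0 new (none)
Total nodes = 9 + 5 + 3 + 7 + 6 + 2 + 0 = 32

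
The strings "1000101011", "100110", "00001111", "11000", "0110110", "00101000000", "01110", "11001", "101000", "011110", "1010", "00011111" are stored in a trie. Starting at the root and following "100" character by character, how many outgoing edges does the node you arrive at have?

The children of the "100" node are the distinct next characters among strings starting with "100".
Characters that immediately follow "100" among the stored strings: {0, 1}.
That node has 2 child edges.

2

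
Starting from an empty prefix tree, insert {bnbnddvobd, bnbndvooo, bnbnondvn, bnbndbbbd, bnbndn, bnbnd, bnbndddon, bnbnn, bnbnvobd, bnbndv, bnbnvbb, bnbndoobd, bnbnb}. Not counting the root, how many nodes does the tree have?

Trie structure (* marks end of a word):
(root)
└─ b
   └─ n
      └─ b
         └─ n
            ├─ b *
            ├─ d *
            │  ├─ b
            │  │  └─ b
            │  │     └─ b
            │  │        └─ d *
            │  ├─ d
            │  │  ├─ d
            │  │  │  └─ o
            │  │  │     └─ n *
            │  │  └─ v
            │  │     └─ o
            │  │        └─ b
            │  │           └─ d *
            │  ├─ n *
            │  ├─ o
            │  │  └─ o
            │  │     └─ b
            │  │        └─ d *
            │  └─ v *
            │     └─ o
            │        └─ o
            │           └─ o *
            ├─ n *
            ├─ o
            │  └─ n
            │     └─ d
            │        └─ v
            │           └─ n *
            └─ v
               ├─ b
               │  └─ b *
               └─ o
                  └─ b
                     └─ d *
Counting every labelled node above: 39.

39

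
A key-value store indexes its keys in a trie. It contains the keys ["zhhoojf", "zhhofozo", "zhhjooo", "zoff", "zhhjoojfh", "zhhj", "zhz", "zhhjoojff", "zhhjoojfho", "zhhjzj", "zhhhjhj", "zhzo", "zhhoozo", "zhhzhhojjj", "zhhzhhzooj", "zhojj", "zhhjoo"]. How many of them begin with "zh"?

16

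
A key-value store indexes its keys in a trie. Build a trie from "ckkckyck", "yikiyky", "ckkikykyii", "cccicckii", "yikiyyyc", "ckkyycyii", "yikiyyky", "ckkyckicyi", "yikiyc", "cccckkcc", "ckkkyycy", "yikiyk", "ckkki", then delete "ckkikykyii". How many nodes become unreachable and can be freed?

After clearing the end-marker at "ckkikykyii", prune upward until reaching a node still needed by another word.
The suffix "ikykyii" (7 nodes) is used only by "ckkikykyii"; the node for "ckk" still has the child "c", so pruning stops there.
Nodes removed: 7

7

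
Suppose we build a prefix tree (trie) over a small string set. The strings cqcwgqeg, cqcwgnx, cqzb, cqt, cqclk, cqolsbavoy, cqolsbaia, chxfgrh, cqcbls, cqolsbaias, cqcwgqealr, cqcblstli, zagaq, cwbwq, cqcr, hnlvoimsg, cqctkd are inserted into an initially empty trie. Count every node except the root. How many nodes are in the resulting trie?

63

Count nodes per top-level branch (shared prefixes stored once):
  'c'-branch (chxfgrh, cqcbls, cqcblstli, cqclk, cqcr, cqctkd, cqcwgnx, cqcwgqealr, cqcwgqeg, cqolsbaia, cqolsbaias, cqolsbavoy, cqt, cqzb, cwbwq): 49 nodes
  'h'-branch (hnlvoimsg): 9 nodes
  'z'-branch (zagaq): 5 nodes
Sum: 63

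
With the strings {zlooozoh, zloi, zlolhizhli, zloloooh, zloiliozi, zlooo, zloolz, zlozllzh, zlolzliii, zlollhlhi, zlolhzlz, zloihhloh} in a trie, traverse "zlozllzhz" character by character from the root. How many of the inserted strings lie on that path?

1

Traverse "zlozllzhz" character by character; count nodes along the way that are marked as word ends.
Prefixes of the query that are stored words: "zlozllzh"
Count: 1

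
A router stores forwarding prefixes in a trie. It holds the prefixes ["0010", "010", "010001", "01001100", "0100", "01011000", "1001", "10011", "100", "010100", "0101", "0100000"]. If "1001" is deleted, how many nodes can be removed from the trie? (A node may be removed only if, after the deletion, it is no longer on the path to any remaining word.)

Walk "1001" from the leaf back toward the root, removing each node that no remaining word uses.
Every node on "1001" is still needed (e.g. by "10011"), so nothing is freed.
Nodes removed: 0

0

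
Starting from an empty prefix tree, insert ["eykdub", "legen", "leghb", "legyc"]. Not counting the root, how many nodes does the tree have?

15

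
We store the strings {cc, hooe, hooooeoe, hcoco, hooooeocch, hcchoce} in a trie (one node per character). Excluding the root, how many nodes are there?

Trie structure (* marks end of a word):
(root)
├─ c
│  └─ c *
└─ h
   ├─ c
   │  ├─ c
   │  │  └─ h
   │  │     └─ o
   │  │        └─ c
   │  │           └─ e *
   │  └─ o
   │     └─ c
   │        └─ o *
   └─ o
      └─ o
         ├─ e *
         └─ o
            └─ o
               └─ e
                  └─ o
                     ├─ c
                     │  └─ c
                     │     └─ h *
                     └─ e *
Counting every labelled node above: 23.

23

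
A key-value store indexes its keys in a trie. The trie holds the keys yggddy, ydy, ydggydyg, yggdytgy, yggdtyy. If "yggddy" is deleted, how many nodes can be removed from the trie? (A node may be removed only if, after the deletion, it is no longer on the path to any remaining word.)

After clearing the end-marker at "yggddy", prune upward until reaching a node still needed by another word.
The suffix "dy" (2 nodes) is used only by "yggddy"; the node for "yggd" still has the child "y", so pruning stops there.
Nodes removed: 2

2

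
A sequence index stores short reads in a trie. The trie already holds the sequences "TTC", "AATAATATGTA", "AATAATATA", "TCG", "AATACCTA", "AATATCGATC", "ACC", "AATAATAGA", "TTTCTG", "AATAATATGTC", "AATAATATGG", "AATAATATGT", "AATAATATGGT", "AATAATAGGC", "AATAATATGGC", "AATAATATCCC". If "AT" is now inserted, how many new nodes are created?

"A" is already a path in the trie; the remaining "T" must be added.
New nodes needed: |"AT"| − 1 = 2 − 1 = 1.

1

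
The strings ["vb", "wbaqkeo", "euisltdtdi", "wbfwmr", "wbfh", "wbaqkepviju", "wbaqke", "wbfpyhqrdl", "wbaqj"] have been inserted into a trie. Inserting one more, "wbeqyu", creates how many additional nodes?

"wb" is already a path in the trie; the remaining "eqyu" must be added.
New nodes needed: |"wbeqyu"| − 2 = 6 − 2 = 4.

4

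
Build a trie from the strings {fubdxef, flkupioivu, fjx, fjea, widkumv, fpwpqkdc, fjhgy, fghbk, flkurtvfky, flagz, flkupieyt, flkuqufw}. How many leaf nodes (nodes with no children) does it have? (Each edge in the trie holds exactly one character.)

A leaf is a node with no children — equivalently, the end of a word that is not a proper prefix of any other stored word.
Those words: "fghbk", "fjea", "fjhgy", "fjx", "flagz", "flkupieyt", "flkupioivu", "flkuqufw", "flkurtvfky", "fpwpqkdc", "fubdxef", "widkumv"
Leaf count: 12

12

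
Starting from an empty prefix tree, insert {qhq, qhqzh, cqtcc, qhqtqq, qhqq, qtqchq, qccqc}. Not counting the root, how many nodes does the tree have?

23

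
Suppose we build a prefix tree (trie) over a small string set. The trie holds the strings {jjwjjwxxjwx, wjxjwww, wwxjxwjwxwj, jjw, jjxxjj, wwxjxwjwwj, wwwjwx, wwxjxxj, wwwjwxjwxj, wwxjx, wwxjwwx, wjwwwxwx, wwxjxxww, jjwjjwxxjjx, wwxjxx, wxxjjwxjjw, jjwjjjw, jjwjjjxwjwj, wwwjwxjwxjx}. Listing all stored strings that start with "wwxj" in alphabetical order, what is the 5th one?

Words with prefix "wwxj", in lexicographic order: "wwxjwwx", "wwxjx", "wwxjxwjwwj", "wwxjxwjwxwj", "wwxjxx", "wwxjxxj", "wwxjxxww"
Position 5: wwxjxx

wwxjxx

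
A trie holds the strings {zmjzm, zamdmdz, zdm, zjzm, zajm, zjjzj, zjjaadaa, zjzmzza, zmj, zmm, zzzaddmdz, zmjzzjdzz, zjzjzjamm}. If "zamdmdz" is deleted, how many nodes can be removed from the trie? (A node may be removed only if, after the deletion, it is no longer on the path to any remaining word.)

After clearing the end-marker at "zamdmdz", prune upward until reaching a node still needed by another word.
The suffix "mdmdz" (5 nodes) is used only by "zamdmdz"; the node for "za" still has the child "j", so pruning stops there.
Nodes removed: 5

5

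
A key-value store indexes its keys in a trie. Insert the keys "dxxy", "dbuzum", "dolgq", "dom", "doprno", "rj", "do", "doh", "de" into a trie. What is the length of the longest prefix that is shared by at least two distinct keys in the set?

Equivalently: take the maximum, over all pairs, of their longest common prefix length.
e.g. "do" and "doh" share the prefix "do" of length 2; no pair shares a longer one.
Longest shared-prefix length: 2

2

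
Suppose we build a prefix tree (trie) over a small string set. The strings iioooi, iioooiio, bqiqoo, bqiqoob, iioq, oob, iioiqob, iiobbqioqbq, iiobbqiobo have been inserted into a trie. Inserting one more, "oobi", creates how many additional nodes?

1

Walking "oobi" from the root, the first 3 characters ("oob") follow existing edges; "i" is the first miss.
So 4 − 3 = 1 new nodes.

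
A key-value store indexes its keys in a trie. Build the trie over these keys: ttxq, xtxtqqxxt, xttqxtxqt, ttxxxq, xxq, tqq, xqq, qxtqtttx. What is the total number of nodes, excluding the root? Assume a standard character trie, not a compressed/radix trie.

For each word, the new-node count is its length minus the longest prefix already in the trie:
  "ttxq" → 4 new (t, t, x, q)
  "xtxtqqxxt" → 9 new (x, t, x, t, q, q, x, x, t)
  "xttqxtxqt" → prefix "xt" already present; 7 new (t, q, x, t, x, q, t)
  "ttxxxq" → prefix "ttx" already present; 3 new (x, x, q)
  "xxq" → prefix "x" already present; 2 new (x, q)
  "tqq" → prefix "t" already present; 2 new (q, q)
  "xqq" → prefix "x" already present; 2 new (q, q)
  "qxtqtttx" → 8 new (q, x, t, q, t, t, t, x)
Total nodes = 4 + 9 + 7 + 3 + 2 + 2 + 2 + 8 = 37

37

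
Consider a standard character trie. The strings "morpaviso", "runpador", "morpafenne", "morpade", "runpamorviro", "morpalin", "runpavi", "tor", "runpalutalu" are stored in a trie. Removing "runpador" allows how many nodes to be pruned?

After clearing the end-marker at "runpador", prune upward until reaching a node still needed by another word.
The suffix "dor" (3 nodes) is used only by "runpador"; the node for "runpa" still has the child "m", so pruning stops there.
Nodes removed: 3

3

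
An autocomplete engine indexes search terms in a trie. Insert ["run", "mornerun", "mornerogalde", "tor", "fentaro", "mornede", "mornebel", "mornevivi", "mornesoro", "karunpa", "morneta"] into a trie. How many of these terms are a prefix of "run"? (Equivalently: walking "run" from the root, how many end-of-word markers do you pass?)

1

Check each prefix of "run" against the stored set — each match is an end-marker on the path.
Prefixes of the query that are stored words: "run"
Count: 1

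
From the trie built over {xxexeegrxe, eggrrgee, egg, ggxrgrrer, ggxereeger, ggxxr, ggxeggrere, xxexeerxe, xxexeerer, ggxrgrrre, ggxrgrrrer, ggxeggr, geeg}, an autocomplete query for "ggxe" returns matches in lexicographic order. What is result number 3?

DFS of the "ggxe" subtree visits, in order: "ggxeggr", "ggxeggrere", "ggxereeger"
Position 3: ggxereeger

ggxereeger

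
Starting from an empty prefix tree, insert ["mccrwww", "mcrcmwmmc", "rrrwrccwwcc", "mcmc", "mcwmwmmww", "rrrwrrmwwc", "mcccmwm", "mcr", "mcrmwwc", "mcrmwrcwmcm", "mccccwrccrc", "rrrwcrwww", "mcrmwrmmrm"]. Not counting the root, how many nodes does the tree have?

Insert word by word; a character creates a node only if that edge doesn't already exist:
  "mccrwww" → 7 new (m, c, c, r, w, w, w)
  "mcrcmwmmc" → prefix "mc" already present; 7 new (r, c, m, w, m, m, c)
  "rrrwrccwwcc" → 11 new (r, r, r, w, r, c, c, w, w, c, c)
  "mcmc" → prefix "mc" already present; 2 new (m, c)
  "mcwmwmmww" → prefix "mc" already present; 7 new (w, m, w, m, m, w, w)
  "rrrwrrmwwc" → prefix "rrrwr" already present; 5 new (r, m, w, w, c)
  "mcccmwm" → prefix "mcc" already present; 4 new (c, m, w, m)
  "mcr" → prefix "mcr" already present; 0 new (none)
  "mcrmwwc" → prefix "mcr" already present; 4 new (m, w, w, c)
  "mcrmwrcwmcm" → prefix "mcrmw" already present; 6 new (r, c, w, m, c, m)
  "mccccwrccrc" → prefix "mccc" already present; 7 new (c, w, r, c, c, r, c)
  "rrrwcrwww" → prefix "rrrw" already present; 5 new (c, r, w, w, w)
  "mcrmwrmmrm" → prefix "mcrmwr" already present; 4 new (m, m, r, m)
Total nodes = 7 + 7 + 11 + 2 + 7 + 5 + 4 + 0 + 4 + 6 + 7 + 5 + 4 = 69

69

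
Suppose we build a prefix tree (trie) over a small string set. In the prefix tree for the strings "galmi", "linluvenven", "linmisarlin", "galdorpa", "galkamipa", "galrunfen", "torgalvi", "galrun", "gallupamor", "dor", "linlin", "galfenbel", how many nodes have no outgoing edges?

11

A leaf is a node with no children — equivalently, the end of a word that is not a proper prefix of any other stored word.
Those words: "dor", "galdorpa", "galfenbel", "galkamipa", "gallupamor", "galmi", "galrunfen", "linlin", "linluvenven", "linmisarlin", "torgalvi"
Leaf count: 11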